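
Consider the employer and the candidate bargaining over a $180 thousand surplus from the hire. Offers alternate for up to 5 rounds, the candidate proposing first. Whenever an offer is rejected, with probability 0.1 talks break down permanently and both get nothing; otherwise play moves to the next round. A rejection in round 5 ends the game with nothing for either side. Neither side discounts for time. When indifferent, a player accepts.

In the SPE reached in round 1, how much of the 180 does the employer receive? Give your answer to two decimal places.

29.32

Round 5 (the candidate proposes): the employer will accept anything ≥ 0, so the candidate offers 0 and keeps 180.
Round 4 (the employer proposes): rejecting gives the candidate an expected 0.9 × 180 = 162. The employer offers 162 and keeps 180 − 162 = 18.
Round 3 (the candidate proposes): rejecting gives the employer an expected 0.9 × 18 = 16.2. The candidate offers 16.2 and keeps 180 − 16.2 = 163.8.
Round 2 (the employer proposes): rejecting gives the candidate an expected 0.9 × 163.8 = 147.42; the employer offers that and keeps 32.58.
Round 1 (the candidate proposes): rejecting gives the employer an expected 0.9 × 32.58 = 29.322, so the candidate offers 29.322, keeping 150.678.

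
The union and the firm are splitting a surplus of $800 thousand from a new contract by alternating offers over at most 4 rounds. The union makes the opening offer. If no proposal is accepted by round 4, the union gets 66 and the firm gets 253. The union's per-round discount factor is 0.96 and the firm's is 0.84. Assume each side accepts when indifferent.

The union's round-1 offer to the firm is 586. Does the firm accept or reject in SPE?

Round 4 (the firm proposes): the union gets 66 if talks fail, so the firm offers 66 and keeps 734.
Round 3 (the union proposes): the firm can get 734 next round, worth 0.84 × 734 = 616.56 now; the union offers that and keeps 183.44.
Round 2 (the firm proposes): the union can get 183.44 next round, worth 0.96 × 183.44 = 176.1024 now, so the firm offers 176.1024, keeping 623.8976.
So by rejecting in round 1, the firm gets 623.8976 next round, worth 0.84 × 623.8976 = 524.073984 now.
Offer 586 ≥ 524.073984, so the firm accepts.

Accept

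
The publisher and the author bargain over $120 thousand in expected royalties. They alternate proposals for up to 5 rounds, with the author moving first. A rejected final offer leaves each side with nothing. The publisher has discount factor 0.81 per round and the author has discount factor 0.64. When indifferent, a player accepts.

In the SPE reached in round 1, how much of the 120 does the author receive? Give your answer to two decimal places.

66.87

By backward induction:
Round 5 (the author proposes): rejection yields 0 for the publisher; the author offers 0 and keeps 120.
Round 4 (the publisher proposes): the author can get 120 next round, worth 0.64 × 120 = 76.8 now. The publisher offers 76.8 and keeps 120 − 76.8 = 43.2.
Round 3 (the author proposes): the publisher can get 43.2 next round, worth 0.81 × 43.2 = 34.992 now. The author offers 34.992 and keeps 120 − 34.992 = 85.008.
Round 2 (the publisher proposes): the author can get 85.008 next round, worth 0.64 × 85.008 = 54.40512 now; the publisher offers that and keeps 65.59488.
Round 1 (the author proposes): the publisher can get 65.59488 next round, worth 0.81 × 65.59488 = 53.1318528 now; the author offers that and keeps 66.8681472.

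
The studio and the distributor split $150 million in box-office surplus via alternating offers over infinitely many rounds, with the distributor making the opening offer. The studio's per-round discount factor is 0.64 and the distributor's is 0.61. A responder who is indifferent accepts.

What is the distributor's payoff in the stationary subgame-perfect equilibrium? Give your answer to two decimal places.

88.58

When the distributor proposes, the studio accepts any offer worth at least 0.64 times what the studio would get by proposing next round; and vice versa.
This gives x = 150 − 0.64y and y = 150 − 0.61x, where x and y are each side's share when it proposes.
Hence (1 − 0.64·0.61)x = 150(1 − 0.64), i.e. 0.6096·x = 54.
x ≈ 88.5827; the studio's share is 150 − x ≈ 61.4173.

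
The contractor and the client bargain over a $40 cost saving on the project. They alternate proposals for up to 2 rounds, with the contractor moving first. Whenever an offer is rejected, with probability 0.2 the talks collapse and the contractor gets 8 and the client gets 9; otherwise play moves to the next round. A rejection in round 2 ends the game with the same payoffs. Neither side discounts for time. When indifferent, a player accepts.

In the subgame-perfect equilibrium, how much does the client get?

27.4

Round 2 (the client proposes): the contractor gets 8 if talks fail, so the client offers 8 and keeps 32.
Round 1 (the contractor proposes): rejecting gives the client an expected 0.8 × 32 + 0.2 × 9 = 27.4, so the contractor offers 27.4, keeping 12.6.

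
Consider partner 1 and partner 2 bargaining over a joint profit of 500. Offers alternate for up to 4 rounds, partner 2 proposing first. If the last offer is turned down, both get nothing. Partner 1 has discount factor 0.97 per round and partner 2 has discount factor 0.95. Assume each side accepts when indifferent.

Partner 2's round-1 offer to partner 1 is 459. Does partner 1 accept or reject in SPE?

Work out partner 1's continuation value if the offer is rejected.
Round 4 (partner 1 proposes): partner 2 will accept anything ≥ 0, so partner 1 offers 0 and keeps 500.
Round 3 (partner 2 proposes): partner 1 can get 500 next round, worth 0.97 × 500 = 485 now, so partner 2 offers 485, keeping 15.
Round 2 (partner 1 proposes): partner 2 can get 15 next round, worth 0.95 × 15 = 14.25 now. Partner 1 offers 14.25 and keeps 500 − 14.25 = 485.75.
So by rejecting in round 1, partner 1 gets 485.75 next round, worth 0.97 × 485.75 = 471.1775 now.
Offer 459 < 471.1775, so partner 1 rejects.

Reject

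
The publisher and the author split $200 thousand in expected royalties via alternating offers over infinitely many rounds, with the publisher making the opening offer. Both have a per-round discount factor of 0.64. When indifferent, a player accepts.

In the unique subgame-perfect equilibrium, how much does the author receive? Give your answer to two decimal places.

78.05

Let x be the publisher's share when the publisher proposes and y be the author's share when the author proposes.
The author accepts iff offered ≥ 0.64·y, so x = 200 − 0.64y. Symmetrically y = 200 − 0.64x.
Substituting: x = 200 − 0.64(200 − 0.64x), giving x(1 − 0.64·0.64) = 200(1 − 0.64).
So x = 200 × 0.36 / 0.5904 ≈ 121.9512, and the author receives 200 − x ≈ 78.0488.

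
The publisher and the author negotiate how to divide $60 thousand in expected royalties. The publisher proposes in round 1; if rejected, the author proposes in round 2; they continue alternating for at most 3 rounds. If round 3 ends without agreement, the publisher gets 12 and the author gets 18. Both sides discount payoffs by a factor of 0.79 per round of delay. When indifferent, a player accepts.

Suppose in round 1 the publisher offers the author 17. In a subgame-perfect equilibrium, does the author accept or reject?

Round 3 (the publisher proposes): the author gets 18 if talks fail, so the publisher offers 18 and keeps 42.
Round 2 (the author proposes): the publisher can get 42 next round, worth 0.79 × 42 = 33.18 now, so the author offers 33.18, keeping 26.82.
So by rejecting in round 1, the author gets 26.82 next round, worth 0.79 × 26.82 = 21.1878 now.
Offer 17 < 21.1878, so the author rejects.

Reject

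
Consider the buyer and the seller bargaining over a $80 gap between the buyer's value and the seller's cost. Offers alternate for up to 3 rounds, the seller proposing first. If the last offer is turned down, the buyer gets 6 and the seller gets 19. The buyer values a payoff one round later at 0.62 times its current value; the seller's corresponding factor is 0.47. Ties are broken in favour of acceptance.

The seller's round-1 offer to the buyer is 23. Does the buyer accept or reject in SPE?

Round 3 (the seller proposes): the buyer gets 6 if talks fail, so the seller offers 6 and keeps 74.
Round 2 (the buyer proposes): the seller can get 74 next round, worth 0.47 × 74 = 34.78 now, so the buyer offers 34.78, keeping 45.22.
So by rejecting in round 1, the buyer gets 45.22 next round, worth 0.62 × 45.22 = 28.0364 now.
Offer 23 < 28.0364, so the buyer rejects.

Reject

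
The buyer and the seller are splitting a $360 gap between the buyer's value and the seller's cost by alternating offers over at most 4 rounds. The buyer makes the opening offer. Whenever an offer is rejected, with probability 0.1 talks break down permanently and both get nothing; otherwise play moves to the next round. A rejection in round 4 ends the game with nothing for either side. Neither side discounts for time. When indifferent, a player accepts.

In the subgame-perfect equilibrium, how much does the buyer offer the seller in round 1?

Round 4 (the seller proposes): rejection yields 0 for the buyer; the seller offers 0 and keeps 360.
Round 3 (the buyer proposes): rejecting gives the seller an expected 0.9 × 360 = 324, so the buyer offers 324, keeping 36.
Round 2 (the seller proposes): rejecting gives the buyer an expected 0.9 × 36 = 32.4; the seller offers that and keeps 327.6.
Round 1 (the buyer proposes): rejecting gives the seller an expected 0.9 × 327.6 = 294.84; the buyer offers that and keeps 65.16.

294.84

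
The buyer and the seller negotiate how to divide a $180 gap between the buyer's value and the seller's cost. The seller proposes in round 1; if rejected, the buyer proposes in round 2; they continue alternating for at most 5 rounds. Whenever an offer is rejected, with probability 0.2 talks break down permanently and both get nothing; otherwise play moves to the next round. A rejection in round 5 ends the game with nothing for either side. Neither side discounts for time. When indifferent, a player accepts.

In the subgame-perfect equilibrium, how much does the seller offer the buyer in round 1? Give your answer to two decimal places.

47.23

By backward induction:
Round 5 (the seller proposes): the buyer will accept anything ≥ 0, so the seller offers 0 and keeps 180.
Round 4 (the buyer proposes): rejecting gives the seller an expected 0.8 × 180 = 144; the buyer offers that and keeps 36.
Round 3 (the seller proposes): rejecting gives the buyer an expected 0.8 × 36 = 28.8, so the seller offers 28.8, keeping 151.2.
Round 2 (the buyer proposes): rejecting gives the seller an expected 0.8 × 151.2 = 120.96, so the buyer offers 120.96, keeping 59.04.
Round 1 (the seller proposes): rejecting gives the buyer an expected 0.8 × 59.04 = 47.232, so the seller offers 47.232, keeping 132.768.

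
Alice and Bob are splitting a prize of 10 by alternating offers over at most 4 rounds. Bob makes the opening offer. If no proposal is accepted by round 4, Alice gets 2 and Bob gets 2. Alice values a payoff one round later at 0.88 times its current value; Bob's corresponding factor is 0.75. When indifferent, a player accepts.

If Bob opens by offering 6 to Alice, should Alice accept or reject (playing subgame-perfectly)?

Round 4 (Alice proposes): Bob gets 2 if talks fail, so Alice offers 2 and keeps 8.
Round 3 (Bob proposes): Alice can get 8 next round, worth 0.88 × 8 = 7.04 now. Bob offers 7.04 and keeps 10 − 7.04 = 2.96.
Round 2 (Alice proposes): Bob can get 2.96 next round, worth 0.75 × 2.96 = 2.22 now, so Alice offers 2.22, keeping 7.78.
So by rejecting in round 1, Alice gets 7.78 next round, worth 0.88 × 7.78 = 6.8464 now.
Offer 6 < 6.8464, so Alice rejects.

Reject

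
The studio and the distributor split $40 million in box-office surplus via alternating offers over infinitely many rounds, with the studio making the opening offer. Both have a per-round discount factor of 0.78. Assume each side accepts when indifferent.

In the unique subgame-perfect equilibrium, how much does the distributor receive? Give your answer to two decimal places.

17.53

In a stationary SPE each proposer offers the other exactly their discounted continuation value.
If the studio keeps x when proposing and the distributor keeps y when proposing, then x = 40 − 0.78y and y = 40 − 0.78x.
Solving: x = 40(1 − 0.78) / (1 − 0.78·0.78) = 8.8 / 0.3916 ≈ 22.4719.
The distributor gets 40 − 22.4719 ≈ 17.5281.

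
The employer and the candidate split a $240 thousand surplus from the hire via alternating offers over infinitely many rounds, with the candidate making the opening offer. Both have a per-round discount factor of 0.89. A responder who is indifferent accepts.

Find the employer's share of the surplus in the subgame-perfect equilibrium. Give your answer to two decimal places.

113.02

When the candidate proposes, the employer accepts any offer worth at least 0.89 times what the employer would get by proposing next round; and vice versa.
This gives x = 240 − 0.89y and y = 240 − 0.89x, where x and y are each side's share when it proposes.
Hence (1 − 0.89·0.89)x = 240(1 − 0.89), i.e. 0.2079·x = 26.4.
x ≈ 126.9841; the employer's share is 240 − x ≈ 113.0159.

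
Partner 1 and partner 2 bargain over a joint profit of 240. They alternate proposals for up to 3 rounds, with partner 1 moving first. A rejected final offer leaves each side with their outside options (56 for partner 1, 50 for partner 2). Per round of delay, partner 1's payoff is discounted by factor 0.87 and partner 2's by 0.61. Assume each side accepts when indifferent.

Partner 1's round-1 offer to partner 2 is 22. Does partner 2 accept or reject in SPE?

Work out partner 2's continuation value if the offer is rejected.
Round 3 (partner 1 proposes): partner 2 gets 50 if talks fail, so partner 1 offers 50 and keeps 190.
Round 2 (partner 2 proposes): partner 1 can get 190 next round, worth 0.87 × 190 = 165.3 now. Partner 2 offers 165.3 and keeps 240 − 165.3 = 74.7.
So by rejecting in round 1, partner 2 gets 74.7 next round, worth 0.61 × 74.7 = 45.567 now.
Offer 22 < 45.567, so partner 2 rejects.

Reject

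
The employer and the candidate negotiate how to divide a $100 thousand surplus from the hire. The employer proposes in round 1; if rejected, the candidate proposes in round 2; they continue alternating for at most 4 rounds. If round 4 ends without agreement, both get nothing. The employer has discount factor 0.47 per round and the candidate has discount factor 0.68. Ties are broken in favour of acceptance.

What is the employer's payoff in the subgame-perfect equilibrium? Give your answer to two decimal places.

Round 4 (the candidate proposes): rejection yields 0 for the employer; the candidate offers 0 and keeps 100.
Round 3 (the employer proposes): the candidate can get 100 next round, worth 0.68 × 100 = 68 now. The employer offers 68 and keeps 100 − 68 = 32.
Round 2 (the candidate proposes): the employer can get 32 next round, worth 0.47 × 32 = 15.04 now, so the candidate offers 15.04, keeping 84.96.
Round 1 (the employer proposes): the candidate can get 84.96 next round, worth 0.68 × 84.96 = 57.7728 now, so the employer offers 57.7728, keeping 42.2272.

42.23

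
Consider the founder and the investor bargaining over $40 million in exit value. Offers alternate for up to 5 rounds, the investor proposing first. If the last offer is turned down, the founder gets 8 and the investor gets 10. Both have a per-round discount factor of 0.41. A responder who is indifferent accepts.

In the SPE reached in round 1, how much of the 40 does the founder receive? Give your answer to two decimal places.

11.53

Round 5 (the investor proposes): the founder gets 8 if talks fail, so the investor offers 8 and keeps 32.
Round 4 (the founder proposes): the investor can get 32 next round, worth 0.41 × 32 = 13.12 now; the founder offers that and keeps 26.88.
Round 3 (the investor proposes): the founder can get 26.88 next round, worth 0.41 × 26.88 = 11.0208 now; the investor offers that and keeps 28.9792.
Round 2 (the founder proposes): the investor can get 28.9792 next round, worth 0.41 × 28.9792 = 11.881472 now; the founder offers that and keeps 28.118528.
Round 1 (the investor proposes): the founder can get 28.118528 next round, worth 0.41 × 28.118528 = 11.52859648 now, so the investor offers 11.52859648, keeping 28.47140352.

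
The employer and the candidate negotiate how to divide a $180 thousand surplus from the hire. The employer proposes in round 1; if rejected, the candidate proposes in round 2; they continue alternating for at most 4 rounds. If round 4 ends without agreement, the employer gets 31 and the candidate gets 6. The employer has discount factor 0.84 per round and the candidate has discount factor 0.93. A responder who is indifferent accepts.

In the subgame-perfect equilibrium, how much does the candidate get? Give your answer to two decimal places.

Solve by backward induction from round 4.
Round 4 (the candidate proposes): the employer gets 31 if talks fail, so the candidate offers 31 and keeps 149.
Round 3 (the employer proposes): the candidate can get 149 next round, worth 0.93 × 149 = 138.57 now, so the employer offers 138.57, keeping 41.43.
Round 2 (the candidate proposes): the employer can get 41.43 next round, worth 0.84 × 41.43 = 34.8012 now, so the candidate offers 34.8012, keeping 145.1988.
Round 1 (the employer proposes): the candidate can get 145.1988 next round, worth 0.93 × 145.1988 = 135.034884 now; the employer offers that and keeps 44.965116.

135.03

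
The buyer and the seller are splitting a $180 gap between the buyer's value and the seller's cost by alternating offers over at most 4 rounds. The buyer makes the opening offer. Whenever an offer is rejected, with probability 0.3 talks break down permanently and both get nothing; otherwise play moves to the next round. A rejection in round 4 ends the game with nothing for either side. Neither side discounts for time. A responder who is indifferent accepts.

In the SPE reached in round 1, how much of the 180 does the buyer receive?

Round 4 (the seller proposes): rejection yields 0 for the buyer; the seller offers 0 and keeps 180.
Round 3 (the buyer proposes): rejecting gives the seller an expected 0.7 × 180 = 126, so the buyer offers 126, keeping 54.
Round 2 (the seller proposes): rejecting gives the buyer an expected 0.7 × 54 = 37.8. The seller offers 37.8 and keeps 180 − 37.8 = 142.2.
Round 1 (the buyer proposes): rejecting gives the seller an expected 0.7 × 142.2 = 99.54. The buyer offers 99.54 and keeps 180 − 99.54 = 80.46.

80.46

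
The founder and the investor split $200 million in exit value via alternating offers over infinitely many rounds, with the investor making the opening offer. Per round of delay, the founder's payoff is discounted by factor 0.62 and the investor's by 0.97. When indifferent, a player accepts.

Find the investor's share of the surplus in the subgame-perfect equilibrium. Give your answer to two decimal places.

190.67

In a stationary SPE each proposer offers the other exactly their discounted continuation value.
If the investor keeps x when proposing and the founder keeps y when proposing, then x = 200 − 0.62y and y = 200 − 0.97x.
Solving: x = 200(1 − 0.62) / (1 − 0.97·0.62) = 76 / 0.3986 ≈ 190.6673.
The founder gets 200 − 190.6673 ≈ 9.3327.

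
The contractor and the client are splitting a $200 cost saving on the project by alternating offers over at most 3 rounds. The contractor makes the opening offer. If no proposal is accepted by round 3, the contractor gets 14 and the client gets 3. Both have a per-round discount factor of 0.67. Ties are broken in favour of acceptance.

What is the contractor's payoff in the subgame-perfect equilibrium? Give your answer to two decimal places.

Round 3 (the contractor proposes): the client gets 3 if talks fail, so the contractor offers 3 and keeps 197.
Round 2 (the client proposes): the contractor can get 197 next round, worth 0.67 × 197 = 131.99 now, so the client offers 131.99, keeping 68.01.
Round 1 (the contractor proposes): the client can get 68.01 next round, worth 0.67 × 68.01 = 45.5667 now; the contractor offers that and keeps 154.4333.

154.43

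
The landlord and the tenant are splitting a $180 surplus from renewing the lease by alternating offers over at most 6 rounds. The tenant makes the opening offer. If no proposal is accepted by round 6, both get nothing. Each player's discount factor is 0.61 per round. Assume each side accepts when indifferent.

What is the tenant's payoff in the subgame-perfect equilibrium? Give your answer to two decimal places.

Solve by backward induction from round 6.
Round 6 (the landlord proposes): rejection yields 0 for the tenant; the landlord offers 0 and keeps 180.
Round 5 (the tenant proposes): the landlord can get 180 next round, worth 0.61 × 180 = 109.8 now. The tenant offers 109.8 and keeps 180 − 109.8 = 70.2.
Round 4 (the landlord proposes): the tenant can get 70.2 next round, worth 0.61 × 70.2 = 42.822 now, so the landlord offers 42.822, keeping 137.178.
Round 3 (the tenant proposes): the landlord can get 137.178 next round, worth 0.61 × 137.178 = 83.67858 now. The tenant offers 83.67858 and keeps 180 − 83.67858 = 96.32142.
Round 2 (the landlord proposes): the tenant can get 96.32142 next round, worth 0.61 × 96.32142 = 58.7560662 now; the landlord offers that and keeps 121.2439338.
Round 1 (the tenant proposes): the landlord can get 121.2439338 next round, worth 0.61 × 121.2439338 = 73.958799618 now; the tenant offers that and keeps 106.041200382.

106.04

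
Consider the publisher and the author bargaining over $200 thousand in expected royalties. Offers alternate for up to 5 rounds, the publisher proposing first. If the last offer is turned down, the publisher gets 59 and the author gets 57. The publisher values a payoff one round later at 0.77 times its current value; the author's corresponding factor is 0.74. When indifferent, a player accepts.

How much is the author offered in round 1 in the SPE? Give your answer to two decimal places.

Round 5 (the publisher proposes): the author gets 57 if talks fail, so the publisher offers 57 and keeps 143.
Round 4 (the author proposes): the publisher can get 143 next round, worth 0.77 × 143 = 110.11 now, so the author offers 110.11, keeping 89.89.
Round 3 (the publisher proposes): the author can get 89.89 next round, worth 0.74 × 89.89 = 66.5186 now, so the publisher offers 66.5186, keeping 133.4814.
Round 2 (the author proposes): the publisher can get 133.4814 next round, worth 0.77 × 133.4814 = 102.780678 now; the author offers that and keeps 97.219322.
Round 1 (the publisher proposes): the author can get 97.219322 next round, worth 0.74 × 97.219322 = 71.94229828 now, so the publisher offers 71.94229828, keeping 128.05770172.

71.94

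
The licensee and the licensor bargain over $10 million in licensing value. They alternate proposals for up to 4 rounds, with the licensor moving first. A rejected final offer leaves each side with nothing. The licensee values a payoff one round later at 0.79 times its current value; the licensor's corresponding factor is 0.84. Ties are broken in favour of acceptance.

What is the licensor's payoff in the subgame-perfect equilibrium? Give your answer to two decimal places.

Round 4 (the licensee proposes): the licensor will accept anything ≥ 0, so the licensee offers 0 and keeps 10.
Round 3 (the licensor proposes): the licensee can get 10 next round, worth 0.79 × 10 = 7.9 now. The licensor offers 7.9 and keeps 10 − 7.9 = 2.1.
Round 2 (the licensee proposes): the licensor can get 2.1 next round, worth 0.84 × 2.1 = 1.764 now; the licensee offers that and keeps 8.236.
Round 1 (the licensor proposes): the licensee can get 8.236 next round, worth 0.79 × 8.236 = 6.50644 now. The licensor offers 6.50644 and keeps 10 − 6.50644 = 3.49356.

3.49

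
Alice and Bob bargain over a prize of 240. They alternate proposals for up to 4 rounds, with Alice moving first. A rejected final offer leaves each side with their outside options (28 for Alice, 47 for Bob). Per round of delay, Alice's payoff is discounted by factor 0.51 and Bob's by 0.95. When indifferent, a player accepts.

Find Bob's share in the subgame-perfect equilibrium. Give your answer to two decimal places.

209.30

Round 4 (Bob proposes): Alice gets 28 if talks fail, so Bob offers 28 and keeps 212.
Round 3 (Alice proposes): Bob can get 212 next round, worth 0.95 × 212 = 201.4 now, so Alice offers 201.4, keeping 38.6.
Round 2 (Bob proposes): Alice can get 38.6 next round, worth 0.51 × 38.6 = 19.686 now; Bob offers that and keeps 220.314.
Round 1 (Alice proposes): Bob can get 220.314 next round, worth 0.95 × 220.314 = 209.2983 now; Alice offers that and keeps 30.7017.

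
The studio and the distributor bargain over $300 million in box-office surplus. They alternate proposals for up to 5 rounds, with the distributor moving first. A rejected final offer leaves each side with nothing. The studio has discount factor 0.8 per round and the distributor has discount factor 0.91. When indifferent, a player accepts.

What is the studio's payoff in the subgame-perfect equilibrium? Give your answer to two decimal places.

Work backward from the last round.
Round 5 (the distributor proposes): rejection yields 0 for the studio; the distributor offers 0 and keeps 300.
Round 4 (the studio proposes): the distributor can get 300 next round, worth 0.91 × 300 = 273 now; the studio offers that and keeps 27.
Round 3 (the distributor proposes): the studio can get 27 next round, worth 0.8 × 27 = 21.6 now, so the distributor offers 21.6, keeping 278.4.
Round 2 (the studio proposes): the distributor can get 278.4 next round, worth 0.91 × 278.4 = 253.344 now, so the studio offers 253.344, keeping 46.656.
Round 1 (the distributor proposes): the studio can get 46.656 next round, worth 0.8 × 46.656 = 37.3248 now, so the distributor offers 37.3248, keeping 262.6752.

37.32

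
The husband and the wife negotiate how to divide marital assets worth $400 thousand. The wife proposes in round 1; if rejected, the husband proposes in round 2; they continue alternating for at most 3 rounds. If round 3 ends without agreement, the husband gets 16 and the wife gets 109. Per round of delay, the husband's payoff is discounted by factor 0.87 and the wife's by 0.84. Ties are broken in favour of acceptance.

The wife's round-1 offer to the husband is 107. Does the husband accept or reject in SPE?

Work out the husband's continuation value if the offer is rejected.
Round 3 (the wife proposes): the husband gets 16 if talks fail, so the wife offers 16 and keeps 384.
Round 2 (the husband proposes): the wife can get 384 next round, worth 0.84 × 384 = 322.56 now, so the husband offers 322.56, keeping 77.44.
So by rejecting in round 1, the husband gets 77.44 next round, worth 0.87 × 77.44 = 67.3728 now.
Offer 107 ≥ 67.3728, so the husband accepts.

Accept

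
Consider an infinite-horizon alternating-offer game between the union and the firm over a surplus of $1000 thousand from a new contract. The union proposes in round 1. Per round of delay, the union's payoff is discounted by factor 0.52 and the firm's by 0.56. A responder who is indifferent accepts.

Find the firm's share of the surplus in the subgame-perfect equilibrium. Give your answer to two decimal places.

379.23

In a stationary SPE each proposer offers the other exactly their discounted continuation value.
If the union keeps x when proposing and the firm keeps y when proposing, then x = 1000 − 0.56y and y = 1000 − 0.52x.
Solving: x = 1000(1 − 0.56) / (1 − 0.52·0.56) = 440 / 0.7088 ≈ 620.7675.
The firm gets 1000 − 620.7675 ≈ 379.2325.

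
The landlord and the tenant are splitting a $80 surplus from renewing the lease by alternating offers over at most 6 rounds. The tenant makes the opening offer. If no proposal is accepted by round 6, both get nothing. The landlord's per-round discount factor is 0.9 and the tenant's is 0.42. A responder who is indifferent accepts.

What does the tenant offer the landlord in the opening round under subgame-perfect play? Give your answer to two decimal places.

Round 6 (the landlord proposes): rejection yields 0 for the tenant; the landlord offers 0 and keeps 80.
Round 5 (the tenant proposes): the landlord can get 80 next round, worth 0.9 × 80 = 72 now, so the tenant offers 72, keeping 8.
Round 4 (the landlord proposes): the tenant can get 8 next round, worth 0.42 × 8 = 3.36 now; the landlord offers that and keeps 76.64.
Round 3 (the tenant proposes): the landlord can get 76.64 next round, worth 0.9 × 76.64 = 68.976 now. The tenant offers 68.976 and keeps 80 − 68.976 = 11.024.
Round 2 (the landlord proposes): the tenant can get 11.024 next round, worth 0.42 × 11.024 = 4.63008 now, so the landlord offers 4.63008, keeping 75.36992.
Round 1 (the tenant proposes): the landlord can get 75.36992 next round, worth 0.9 × 75.36992 = 67.832928 now, so the tenant offers 67.832928, keeping 12.167072.

67.83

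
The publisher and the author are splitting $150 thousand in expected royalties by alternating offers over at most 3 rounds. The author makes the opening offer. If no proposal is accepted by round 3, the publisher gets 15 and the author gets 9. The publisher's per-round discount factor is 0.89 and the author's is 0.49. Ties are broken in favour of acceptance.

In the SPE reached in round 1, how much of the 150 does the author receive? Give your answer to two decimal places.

Round 3 (the author proposes): the publisher gets 15 if talks fail, so the author offers 15 and keeps 135.
Round 2 (the publisher proposes): the author can get 135 next round, worth 0.49 × 135 = 66.15 now, so the publisher offers 66.15, keeping 83.85.
Round 1 (the author proposes): the publisher can get 83.85 next round, worth 0.89 × 83.85 = 74.6265 now, so the author offers 74.6265, keeping 75.3735.

75.37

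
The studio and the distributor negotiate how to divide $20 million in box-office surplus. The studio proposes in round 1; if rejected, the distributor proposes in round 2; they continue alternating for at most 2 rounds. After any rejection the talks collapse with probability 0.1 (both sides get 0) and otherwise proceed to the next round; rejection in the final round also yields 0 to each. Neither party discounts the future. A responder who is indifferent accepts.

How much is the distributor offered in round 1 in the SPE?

18

By backward induction:
Round 2 (the distributor proposes): rejection yields 0 for the studio; the distributor offers 0 and keeps 20.
Round 1 (the studio proposes): rejecting gives the distributor an expected 0.9 × 20 = 18, so the studio offers 18, keeping 2.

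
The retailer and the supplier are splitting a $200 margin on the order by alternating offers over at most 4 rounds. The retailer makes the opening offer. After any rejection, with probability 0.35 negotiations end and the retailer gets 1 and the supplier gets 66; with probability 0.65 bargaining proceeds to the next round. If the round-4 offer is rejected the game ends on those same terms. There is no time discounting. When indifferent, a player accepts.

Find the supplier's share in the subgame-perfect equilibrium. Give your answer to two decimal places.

Round 4 (the supplier proposes): the retailer gets 1 if talks fail, so the supplier offers 1 and keeps 199.
Round 3 (the retailer proposes): rejecting gives the supplier an expected 0.65 × 199 + 0.35 × 66 = 152.45, so the retailer offers 152.45, keeping 47.55.
Round 2 (the supplier proposes): rejecting gives the retailer an expected 0.65 × 47.55 + 0.35 × 1 = 31.2575. The supplier offers 31.2575 and keeps 200 − 31.2575 = 168.7425.
Round 1 (the retailer proposes): rejecting gives the supplier an expected 0.65 × 168.7425 + 0.35 × 66 = 132.782625, so the retailer offers 132.782625, keeping 67.217375.

132.78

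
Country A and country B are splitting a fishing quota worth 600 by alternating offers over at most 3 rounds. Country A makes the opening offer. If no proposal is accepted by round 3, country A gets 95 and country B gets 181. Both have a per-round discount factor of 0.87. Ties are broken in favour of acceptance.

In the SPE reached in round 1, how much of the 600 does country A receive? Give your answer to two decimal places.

395.14

Round 3 (country A proposes): country B gets 181 if talks fail, so country A offers 181 and keeps 419.
Round 2 (country B proposes): country A can get 419 next round, worth 0.87 × 419 = 364.53 now. Country B offers 364.53 and keeps 600 − 364.53 = 235.47.
Round 1 (country A proposes): country B can get 235.47 next round, worth 0.87 × 235.47 = 204.8589 now. Country A offers 204.8589 and keeps 600 − 204.8589 = 395.1411.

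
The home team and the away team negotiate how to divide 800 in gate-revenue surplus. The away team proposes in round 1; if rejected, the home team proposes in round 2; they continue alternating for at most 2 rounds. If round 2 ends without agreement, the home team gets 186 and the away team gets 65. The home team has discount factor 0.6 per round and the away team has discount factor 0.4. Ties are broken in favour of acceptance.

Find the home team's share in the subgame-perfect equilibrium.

Solve by backward induction from round 2.
Round 2 (the home team proposes): the away team gets 65 if talks fail, so the home team offers 65 and keeps 735.
Round 1 (the away team proposes): the home team can get 735 next round, worth 0.6 × 735 = 441 now; the away team offers that and keeps 359.

441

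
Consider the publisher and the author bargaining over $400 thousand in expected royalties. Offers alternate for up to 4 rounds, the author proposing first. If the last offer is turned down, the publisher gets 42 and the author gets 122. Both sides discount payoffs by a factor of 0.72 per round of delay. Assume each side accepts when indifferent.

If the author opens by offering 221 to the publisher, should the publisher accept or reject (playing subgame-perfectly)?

Accept

Round 4 (the publisher proposes): the author gets 122 if talks fail, so the publisher offers 122 and keeps 278.
Round 3 (the author proposes): the publisher can get 278 next round, worth 0.72 × 278 = 200.16 now, so the author offers 200.16, keeping 199.84.
Round 2 (the publisher proposes): the author can get 199.84 next round, worth 0.72 × 199.84 = 143.8848 now. The publisher offers 143.8848 and keeps 400 − 143.8848 = 256.1152.
So by rejecting in round 1, the publisher gets 256.1152 next round, worth 0.72 × 256.1152 = 184.402944 now.
Offer 221 ≥ 184.402944, so the publisher accepts.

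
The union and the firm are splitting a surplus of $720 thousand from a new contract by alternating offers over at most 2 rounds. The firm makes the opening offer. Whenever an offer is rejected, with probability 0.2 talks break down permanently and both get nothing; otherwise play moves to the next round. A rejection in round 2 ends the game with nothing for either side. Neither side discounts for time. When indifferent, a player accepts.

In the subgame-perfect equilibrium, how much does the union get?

576

By backward induction:
Round 2 (the union proposes): the firm will accept anything ≥ 0, so the union offers 0 and keeps 720.
Round 1 (the firm proposes): rejecting gives the union an expected 0.8 × 720 = 576. The firm offers 576 and keeps 720 − 576 = 144.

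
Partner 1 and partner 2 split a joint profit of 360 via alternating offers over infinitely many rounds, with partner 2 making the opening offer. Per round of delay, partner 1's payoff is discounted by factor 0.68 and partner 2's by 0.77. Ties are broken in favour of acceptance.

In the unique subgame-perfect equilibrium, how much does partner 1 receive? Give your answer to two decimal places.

In a stationary SPE each proposer offers the other exactly their discounted continuation value.
If partner 2 keeps x when proposing and partner 1 keeps y when proposing, then x = 360 − 0.68y and y = 360 − 0.77x.
Solving: x = 360(1 − 0.68) / (1 − 0.77·0.68) = 115.2 / 0.4764 ≈ 241.8136.
Partner 1 gets 360 − 241.8136 ≈ 118.1864.

118.19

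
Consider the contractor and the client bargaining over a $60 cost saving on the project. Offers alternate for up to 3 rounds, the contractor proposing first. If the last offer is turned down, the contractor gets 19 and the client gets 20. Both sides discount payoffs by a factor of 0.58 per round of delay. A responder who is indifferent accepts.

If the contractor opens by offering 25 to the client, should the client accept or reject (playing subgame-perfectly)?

Round 3 (the contractor proposes): the client gets 20 if talks fail, so the contractor offers 20 and keeps 40.
Round 2 (the client proposes): the contractor can get 40 next round, worth 0.58 × 40 = 23.2 now, so the client offers 23.2, keeping 36.8.
So by rejecting in round 1, the client gets 36.8 next round, worth 0.58 × 36.8 = 21.344 now.
Offer 25 ≥ 21.344, so the client accepts.

Accept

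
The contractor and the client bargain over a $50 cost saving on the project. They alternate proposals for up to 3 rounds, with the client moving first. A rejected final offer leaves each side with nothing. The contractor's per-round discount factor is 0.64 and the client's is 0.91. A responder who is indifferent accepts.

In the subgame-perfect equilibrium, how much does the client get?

Round 3 (the client proposes): rejection yields 0 for the contractor; the client offers 0 and keeps 50.
Round 2 (the contractor proposes): the client can get 50 next round, worth 0.91 × 50 = 45.5 now. The contractor offers 45.5 and keeps 50 − 45.5 = 4.5.
Round 1 (the client proposes): the contractor can get 4.5 next round, worth 0.64 × 4.5 = 2.88 now; the client offers that and keeps 47.12.

47.12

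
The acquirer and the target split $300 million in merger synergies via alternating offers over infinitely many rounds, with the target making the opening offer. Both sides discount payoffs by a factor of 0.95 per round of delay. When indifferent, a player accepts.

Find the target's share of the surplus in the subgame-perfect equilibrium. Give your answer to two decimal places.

Let x be the target's share when the target proposes and y be the acquirer's share when the acquirer proposes.
The acquirer accepts iff offered ≥ 0.95·y, so x = 300 − 0.95y. Symmetrically y = 300 − 0.95x.
Substituting: x = 300 − 0.95(300 − 0.95x), giving x(1 − 0.95·0.95) = 300(1 − 0.95).
So x = 300 × 0.05 / 0.0975 ≈ 153.8462, and the acquirer receives 300 − x ≈ 146.1538.

153.85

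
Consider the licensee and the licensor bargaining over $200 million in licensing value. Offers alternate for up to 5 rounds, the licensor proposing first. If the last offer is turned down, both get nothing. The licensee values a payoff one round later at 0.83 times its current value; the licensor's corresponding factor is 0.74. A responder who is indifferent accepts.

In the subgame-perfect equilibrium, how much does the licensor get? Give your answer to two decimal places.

130.33

Round 5 (the licensor proposes): rejection yields 0 for the licensee; the licensor offers 0 and keeps 200.
Round 4 (the licensee proposes): the licensor can get 200 next round, worth 0.74 × 200 = 148 now, so the licensee offers 148, keeping 52.
Round 3 (the licensor proposes): the licensee can get 52 next round, worth 0.83 × 52 = 43.16 now; the licensor offers that and keeps 156.84.
Round 2 (the licensee proposes): the licensor can get 156.84 next round, worth 0.74 × 156.84 = 116.0616 now, so the licensee offers 116.0616, keeping 83.9384.
Round 1 (the licensor proposes): the licensee can get 83.9384 next round, worth 0.83 × 83.9384 = 69.668872 now. The licensor offers 69.668872 and keeps 200 − 69.668872 = 130.331128.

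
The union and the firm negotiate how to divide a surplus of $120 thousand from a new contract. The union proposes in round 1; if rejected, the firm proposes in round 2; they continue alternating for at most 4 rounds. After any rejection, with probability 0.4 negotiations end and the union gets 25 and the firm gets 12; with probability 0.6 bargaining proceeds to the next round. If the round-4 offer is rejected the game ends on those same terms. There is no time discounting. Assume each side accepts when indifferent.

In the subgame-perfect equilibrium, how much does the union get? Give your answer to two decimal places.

70.15

Round 4 (the firm proposes): the union gets 25 if talks fail, so the firm offers 25 and keeps 95.
Round 3 (the union proposes): rejecting gives the firm an expected 0.6 × 95 + 0.4 × 12 = 61.8. The union offers 61.8 and keeps 120 − 61.8 = 58.2.
Round 2 (the firm proposes): rejecting gives the union an expected 0.6 × 58.2 + 0.4 × 25 = 44.92; the firm offers that and keeps 75.08.
Round 1 (the union proposes): rejecting gives the firm an expected 0.6 × 75.08 + 0.4 × 12 = 49.848. The union offers 49.848 and keeps 120 − 49.848 = 70.152.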